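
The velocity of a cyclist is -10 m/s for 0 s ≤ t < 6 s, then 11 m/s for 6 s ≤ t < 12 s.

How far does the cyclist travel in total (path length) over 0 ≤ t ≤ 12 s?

Distance (not displacement) is the total path length: add the absolute areas under v-t.
0–6 s: |-10| × 6 = 60 m
6–12 s: |11| × 6 = 66 m
Total distance = 126 m

126 m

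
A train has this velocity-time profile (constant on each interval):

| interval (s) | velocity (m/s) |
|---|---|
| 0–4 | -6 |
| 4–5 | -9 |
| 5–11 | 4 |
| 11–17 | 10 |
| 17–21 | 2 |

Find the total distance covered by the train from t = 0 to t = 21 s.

Distance (not displacement) is the total path length: add the absolute areas under v-t.
0–4 s: |-6| × 4 = 24 m
4–5 s: |-9| × 1 = 9 m
5–11 s: |4| × 6 = 24 m
11–17 s: |10| × 6 = 60 m
17–21 s: |2| × 4 = 8 m
Total distance = 125 m

125 m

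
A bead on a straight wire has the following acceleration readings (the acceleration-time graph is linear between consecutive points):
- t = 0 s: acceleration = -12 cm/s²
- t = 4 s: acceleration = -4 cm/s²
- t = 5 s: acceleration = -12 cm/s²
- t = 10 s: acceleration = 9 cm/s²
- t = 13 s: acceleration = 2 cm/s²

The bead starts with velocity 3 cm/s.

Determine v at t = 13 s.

Δv equals the area under the a-t graph; then v = v₀ + Δv.
0–4 s: ½(-12 + -4)(4) = -32 cm/s
4–5 s: ½(-4 + -12)(1) = -8 cm/s
5–10 s: ½(-12 + 9)(5) = -7.5 cm/s
10–13 s: ½(9 + 2)(3) = 16.5 cm/s
Δv = -31 cm/s, so v(13) = 3 + (-31) = -28 cm/s.

-28 cm/s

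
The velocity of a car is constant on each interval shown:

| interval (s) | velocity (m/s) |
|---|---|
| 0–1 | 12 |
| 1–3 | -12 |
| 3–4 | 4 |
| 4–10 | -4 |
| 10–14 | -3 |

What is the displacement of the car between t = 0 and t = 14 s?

-44 m

Net displacement equals the area under the velocity-time graph (areas below the axis count negative).
0–1 s: 12 × 1 = 12 m
1–3 s: -12 × 2 = -24 m
3–4 s: 4 × 1 = 4 m
4–10 s: -4 × 6 = -24 m
10–14 s: -3 × 4 = -12 m
Net displacement = -44 m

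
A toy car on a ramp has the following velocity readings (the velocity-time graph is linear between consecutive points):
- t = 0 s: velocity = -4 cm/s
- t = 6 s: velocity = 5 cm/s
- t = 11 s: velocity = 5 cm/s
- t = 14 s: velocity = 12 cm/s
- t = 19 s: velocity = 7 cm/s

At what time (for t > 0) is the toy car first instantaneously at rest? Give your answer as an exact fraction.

t = 8/3 s

v changes sign on 0–6 s (from -4 to 5); the graph is linear there, so v = 0 at t = 0 + (4)·(6 − 0)/(5 − -4) = 8/3 s.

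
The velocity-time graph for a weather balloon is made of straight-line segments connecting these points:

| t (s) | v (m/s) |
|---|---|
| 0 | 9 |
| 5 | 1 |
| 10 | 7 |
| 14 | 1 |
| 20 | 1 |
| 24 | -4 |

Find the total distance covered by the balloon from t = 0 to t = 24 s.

73.8 m

Total distance travelled is ∫|v| dt — sum the magnitudes of each area piece.
0–5 s: |½(9 + 1)(5)| = 25 m
5–10 s: |½(1 + 7)(5)| = 20 m
10–14 s: |½(7 + 1)(4)| = 16 m
14–20 s: |1| × 6 = 6 m
20–24 s: v = 0 at t = 20.8 s; triangle areas 0.4 + 6.4 = 6.8 m
Total distance = 73.8 m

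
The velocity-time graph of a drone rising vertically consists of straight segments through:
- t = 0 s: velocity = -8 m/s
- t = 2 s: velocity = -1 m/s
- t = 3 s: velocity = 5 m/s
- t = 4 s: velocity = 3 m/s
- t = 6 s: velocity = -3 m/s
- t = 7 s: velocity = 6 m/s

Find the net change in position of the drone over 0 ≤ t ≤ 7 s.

Displacement is the signed area under the v-t curve.
0–2 s: ½(-8 + -1)(2) = -9 m
2–3 s: ½(-1 + 5)(1) = 2 m
3–4 s: ½(5 + 3)(1) = 4 m
4–6 s: ½(3 + -3)(2) = 0 m
6–7 s: ½(-3 + 6)(1) = 1.5 m
Net displacement = -1.5 m

-1.5 m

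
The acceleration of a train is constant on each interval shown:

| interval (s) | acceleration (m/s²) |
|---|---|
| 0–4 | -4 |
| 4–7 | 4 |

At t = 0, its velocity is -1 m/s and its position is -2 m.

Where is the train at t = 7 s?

-71 m

On each constant-a segment, Δv = aΔt and Δx = v₀Δt + ½aΔt²; chain segment to segment.
0–4 s: v starts -1 m/s; Δx = -1·4 + ½·-4·4² = -36 m; v ends -17 m/s.
4–7 s: v starts -17 m/s; Δx = -17·3 + ½·4·3² = -33 m; v ends -5 m/s.
x(7) = -2 + Σ Δx = -71 m.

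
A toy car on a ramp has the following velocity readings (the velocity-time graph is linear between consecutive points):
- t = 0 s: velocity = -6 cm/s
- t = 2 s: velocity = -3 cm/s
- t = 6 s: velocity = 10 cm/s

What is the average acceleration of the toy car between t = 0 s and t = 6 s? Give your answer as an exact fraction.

8/3 cm/s²

Average acceleration = Δv/Δt = (10 − -6)/(6 − 0) = 8/3 cm/s².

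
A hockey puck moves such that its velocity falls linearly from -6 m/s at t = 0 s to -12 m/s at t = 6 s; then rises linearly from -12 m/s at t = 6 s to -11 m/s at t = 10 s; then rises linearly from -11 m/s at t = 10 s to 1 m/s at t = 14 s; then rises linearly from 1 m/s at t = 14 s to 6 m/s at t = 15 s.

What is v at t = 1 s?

On 0–6 s the graph is linear from -6 to -12 m/s: v(1) = -6 + (-12 − -6)·(1 − 0)/(6 − 0) = -7 m/s.

-7 m/s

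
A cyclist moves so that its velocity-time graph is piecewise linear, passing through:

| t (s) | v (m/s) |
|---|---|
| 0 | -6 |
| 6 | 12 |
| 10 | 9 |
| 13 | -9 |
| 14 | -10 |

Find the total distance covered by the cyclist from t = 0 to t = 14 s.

95 m

Total distance travelled is ∫|v| dt — sum the magnitudes of each area piece.
0–6 s: v = 0 at t = 2 s; triangle areas 6 + 24 = 30 m
6–10 s: |½(12 + 9)(4)| = 42 m
10–13 s: v = 0 at t = 11.5 s; triangle areas 6.75 + 6.75 = 13.5 m
13–14 s: |½(-9 + -10)(1)| = 9.5 m
Total distance = 95 m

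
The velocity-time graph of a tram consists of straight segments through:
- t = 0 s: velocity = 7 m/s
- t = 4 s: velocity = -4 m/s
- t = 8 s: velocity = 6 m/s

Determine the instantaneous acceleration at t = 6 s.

Acceleration is the slope of the v-t graph on 4–8 s: (6 − -4)/(8 − 4) = 2.5 m/s².

2.5 m/s²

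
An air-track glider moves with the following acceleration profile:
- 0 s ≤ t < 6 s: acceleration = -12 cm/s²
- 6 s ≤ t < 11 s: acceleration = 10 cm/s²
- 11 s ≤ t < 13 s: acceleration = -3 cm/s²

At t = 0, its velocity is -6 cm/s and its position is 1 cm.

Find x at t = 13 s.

-578 cm

On each constant-a segment, Δv = aΔt and Δx = v₀Δt + ½aΔt²; chain segment to segment.
0–6 s: v starts -6 cm/s; Δx = -6·6 + ½·-12·6² = -252 cm; v ends -78 cm/s.
6–11 s: v starts -78 cm/s; Δx = -78·5 + ½·10·5² = -265 cm; v ends -28 cm/s.
11–13 s: v starts -28 cm/s; Δx = -28·2 + ½·-3·2² = -62 cm; v ends -34 cm/s.
x(13) = 1 + Σ Δx = -578 cm.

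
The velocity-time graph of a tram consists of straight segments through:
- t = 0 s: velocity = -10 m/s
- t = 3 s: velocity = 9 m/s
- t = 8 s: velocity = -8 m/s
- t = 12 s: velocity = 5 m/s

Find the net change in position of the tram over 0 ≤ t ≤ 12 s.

-5 m

Net displacement equals the area under the velocity-time graph (areas below the axis count negative).
0–3 s: ½(-10 + 9)(3) = -1.5 m
3–8 s: ½(9 + -8)(5) = 2.5 m
8–12 s: ½(-8 + 5)(4) = -6 m
Net displacement = -5 m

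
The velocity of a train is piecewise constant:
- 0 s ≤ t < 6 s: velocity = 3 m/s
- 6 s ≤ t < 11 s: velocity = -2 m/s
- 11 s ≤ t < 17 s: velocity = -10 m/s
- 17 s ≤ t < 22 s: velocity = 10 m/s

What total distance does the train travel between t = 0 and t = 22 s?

138 m

Distance (not displacement) is the total path length: add the absolute areas under v-t.
0–6 s: |3| × 6 = 18 m
6–11 s: |-2| × 5 = 10 m
11–17 s: |-10| × 6 = 60 m
17–22 s: |10| × 5 = 50 m
Total distance = 138 m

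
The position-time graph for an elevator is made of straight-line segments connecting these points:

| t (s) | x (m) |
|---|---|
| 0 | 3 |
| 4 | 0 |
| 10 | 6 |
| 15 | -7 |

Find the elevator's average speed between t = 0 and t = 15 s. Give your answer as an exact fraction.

Average speed = (total path length)/(elapsed time); on a piecewise-linear x-t graph the path length is Σ|Δx|.
0–4 s: |Δx| = |0 − 3| = 3 m
4–10 s: |Δx| = |6 − 0| = 6 m
10–15 s: |Δx| = |-7 − 6| = 13 m
Total path = 22 m; average speed = 22/15 = 22/15 m/s.

22/15 m/s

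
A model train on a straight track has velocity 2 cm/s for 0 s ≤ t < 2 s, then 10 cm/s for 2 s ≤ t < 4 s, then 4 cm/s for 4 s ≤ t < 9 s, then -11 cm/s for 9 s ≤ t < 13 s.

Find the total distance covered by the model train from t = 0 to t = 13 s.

88 cm

Total distance travelled is ∫|v| dt — sum the magnitudes of each area piece.
0–2 s: |2| × 2 = 4 cm
2–4 s: |10| × 2 = 20 cm
4–9 s: |4| × 5 = 20 cm
9–13 s: |-11| × 4 = 44 cm
Total distance = 88 cm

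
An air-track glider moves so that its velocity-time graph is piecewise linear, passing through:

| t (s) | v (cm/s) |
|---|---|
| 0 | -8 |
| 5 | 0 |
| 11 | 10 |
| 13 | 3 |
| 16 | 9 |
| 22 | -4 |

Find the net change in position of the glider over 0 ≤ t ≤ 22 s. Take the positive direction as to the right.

Displacement is the signed area under the v-t curve.
0–5 s: ½(-8 + 0)(5) = -20 cm
5–11 s: ½(0 + 10)(6) = 30 cm
11–13 s: ½(10 + 3)(2) = 13 cm
13–16 s: ½(3 + 9)(3) = 18 cm
16–22 s: ½(9 + -4)(6) = 15 cm
Net displacement = 56 cm

56 cm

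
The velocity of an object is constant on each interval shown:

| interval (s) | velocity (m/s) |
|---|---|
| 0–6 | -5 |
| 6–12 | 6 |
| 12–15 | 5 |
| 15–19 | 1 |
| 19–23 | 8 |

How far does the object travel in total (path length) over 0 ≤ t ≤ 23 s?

Distance (not displacement) is the total path length: add the absolute areas under v-t.
0–6 s: |-5| × 6 = 30 m
6–12 s: |6| × 6 = 36 m
12–15 s: |5| × 3 = 15 m
15–19 s: |1| × 4 = 4 m
19–23 s: |8| × 4 = 32 m
Total distance = 117 m

117 m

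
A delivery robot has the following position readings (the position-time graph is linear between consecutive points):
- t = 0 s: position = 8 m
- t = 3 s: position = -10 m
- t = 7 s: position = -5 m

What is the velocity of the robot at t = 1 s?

Velocity is the slope of the x-t graph on 0–3 s: (-10 − 8)/(3 − 0) = -6 m/s.

-6 m/s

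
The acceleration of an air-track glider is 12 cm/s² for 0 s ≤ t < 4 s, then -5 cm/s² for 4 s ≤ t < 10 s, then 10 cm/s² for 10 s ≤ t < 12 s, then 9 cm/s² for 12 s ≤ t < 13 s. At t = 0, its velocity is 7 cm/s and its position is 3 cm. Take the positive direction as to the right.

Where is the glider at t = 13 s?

On each constant-a segment, Δv = aΔt and Δx = v₀Δt + ½aΔt²; chain segment to segment.
0–4 s: v starts 7 cm/s; Δx = 7·4 + ½·12·4² = 124 cm; v ends 55 cm/s.
4–10 s: v starts 55 cm/s; Δx = 55·6 + ½·-5·6² = 240 cm; v ends 25 cm/s.
10–12 s: v starts 25 cm/s; Δx = 25·2 + ½·10·2² = 70 cm; v ends 45 cm/s.
12–13 s: v starts 45 cm/s; Δx = 45·1 + ½·9·1² = 49.5 cm; v ends 54 cm/s.
x(13) = 3 + Σ Δx = 486.5 cm.

486.5 cm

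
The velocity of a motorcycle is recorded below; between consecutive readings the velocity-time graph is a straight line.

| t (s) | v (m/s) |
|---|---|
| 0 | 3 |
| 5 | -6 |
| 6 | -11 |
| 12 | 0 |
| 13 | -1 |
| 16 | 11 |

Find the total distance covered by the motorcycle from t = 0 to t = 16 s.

69.75 m

Distance (not displacement) is the total path length: add the absolute areas under v-t.
0–5 s: v = 0 at t = 5/3 s; triangle areas 2.5 + 10 = 12.5 m
5–6 s: |½(-6 + -11)(1)| = 8.5 m
6–12 s: |½(-11 + 0)(6)| = 33 m
12–13 s: |½(0 + -1)(1)| = 0.5 m
13–16 s: v = 0 at t = 13.25 s; triangle areas 0.125 + 15.125 = 15.25 m
Total distance = 69.75 m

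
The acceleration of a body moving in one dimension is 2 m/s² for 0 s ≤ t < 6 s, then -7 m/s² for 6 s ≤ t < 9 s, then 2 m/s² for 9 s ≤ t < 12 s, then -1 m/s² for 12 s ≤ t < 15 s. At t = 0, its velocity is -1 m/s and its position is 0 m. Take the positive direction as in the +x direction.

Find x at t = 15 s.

-6 m

On each constant-a segment, Δv = aΔt and Δx = v₀Δt + ½aΔt²; chain segment to segment.
0–6 s: v starts -1 m/s; Δx = -1·6 + ½·2·6² = 30 m; v ends 11 m/s.
6–9 s: v starts 11 m/s; Δx = 11·3 + ½·-7·3² = 1.5 m; v ends -10 m/s.
9–12 s: v starts -10 m/s; Δx = -10·3 + ½·2·3² = -21 m; v ends -4 m/s.
12–15 s: v starts -4 m/s; Δx = -4·3 + ½·-1·3² = -16.5 m; v ends -7 m/s.
x(15) = 0 + Σ Δx = -6 m.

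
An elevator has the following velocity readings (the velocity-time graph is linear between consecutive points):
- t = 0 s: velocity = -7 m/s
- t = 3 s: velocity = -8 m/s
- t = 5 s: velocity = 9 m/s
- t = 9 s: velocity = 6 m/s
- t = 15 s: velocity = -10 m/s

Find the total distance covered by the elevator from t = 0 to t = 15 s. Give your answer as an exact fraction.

1471/17 m

Total distance travelled is ∫|v| dt — sum the magnitudes of each area piece.
0–3 s: |½(-7 + -8)(3)| = 22.5 m
3–5 s: v = 0 at t = 67/17 s; triangle areas 64/17 + 81/17 = 145/17 m
5–9 s: |½(9 + 6)(4)| = 30 m
9–15 s: v = 0 at t = 11.25 s; triangle areas 6.75 + 18.75 = 25.5 m
Total distance = 1471/17 m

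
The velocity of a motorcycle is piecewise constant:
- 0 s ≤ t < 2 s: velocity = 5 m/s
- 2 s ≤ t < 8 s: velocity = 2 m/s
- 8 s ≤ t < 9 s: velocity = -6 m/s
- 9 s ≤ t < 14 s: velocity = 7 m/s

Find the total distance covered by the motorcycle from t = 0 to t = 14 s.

63 m

Total distance travelled is ∫|v| dt — sum the magnitudes of each area piece.
0–2 s: |5| × 2 = 10 m
2–8 s: |2| × 6 = 12 m
8–9 s: |-6| × 1 = 6 m
9–14 s: |7| × 5 = 35 m
Total distance = 63 m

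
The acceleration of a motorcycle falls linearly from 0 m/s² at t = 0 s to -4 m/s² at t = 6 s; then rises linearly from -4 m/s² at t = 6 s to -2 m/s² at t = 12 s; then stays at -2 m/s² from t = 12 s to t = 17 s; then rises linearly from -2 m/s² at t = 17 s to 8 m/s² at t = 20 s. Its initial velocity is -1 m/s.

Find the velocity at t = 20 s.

Δv equals the area under the a-t graph; then v = v₀ + Δv.
0–6 s: ½(0 + -4)(6) = -12 m/s
6–12 s: ½(-4 + -2)(6) = -18 m/s
12–17 s: -2 × 5 = -10 m/s
17–20 s: ½(-2 + 8)(3) = 9 m/s
Δv = -31 m/s, so v(20) = -1 + (-31) = -32 m/s.

-32 m/s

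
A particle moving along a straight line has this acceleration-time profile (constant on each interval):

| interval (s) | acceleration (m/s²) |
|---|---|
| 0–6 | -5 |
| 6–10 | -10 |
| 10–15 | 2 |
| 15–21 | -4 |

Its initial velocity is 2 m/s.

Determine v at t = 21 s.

-82 m/s

Δv equals the area under the a-t graph; then v = v₀ + Δv.
0–6 s: -5 × 6 = -30 m/s
6–10 s: -10 × 4 = -40 m/s
10–15 s: 2 × 5 = 10 m/s
15–21 s: -4 × 6 = -24 m/s
Δv = -84 m/s, so v(21) = 2 + (-84) = -82 m/s.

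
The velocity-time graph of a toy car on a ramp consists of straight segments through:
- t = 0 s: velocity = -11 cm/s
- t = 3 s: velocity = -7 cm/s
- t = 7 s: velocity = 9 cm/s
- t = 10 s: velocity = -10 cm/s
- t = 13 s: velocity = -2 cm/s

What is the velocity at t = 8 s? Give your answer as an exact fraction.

On 7–10 s the graph is linear from 9 to -10 cm/s: v(8) = 9 + (-10 − 9)·(8 − 7)/(10 − 7) = 8/3 cm/s.

8/3 cm/s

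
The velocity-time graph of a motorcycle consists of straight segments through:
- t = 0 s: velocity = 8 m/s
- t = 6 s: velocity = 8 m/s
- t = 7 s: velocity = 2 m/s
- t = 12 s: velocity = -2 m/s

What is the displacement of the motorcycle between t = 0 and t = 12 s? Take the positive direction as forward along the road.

53 m

Displacement is the signed area under the v-t curve.
0–6 s: 8 × 6 = 48 m
6–7 s: ½(8 + 2)(1) = 5 m
7–12 s: ½(2 + -2)(5) = 0 m
Net displacement = 53 m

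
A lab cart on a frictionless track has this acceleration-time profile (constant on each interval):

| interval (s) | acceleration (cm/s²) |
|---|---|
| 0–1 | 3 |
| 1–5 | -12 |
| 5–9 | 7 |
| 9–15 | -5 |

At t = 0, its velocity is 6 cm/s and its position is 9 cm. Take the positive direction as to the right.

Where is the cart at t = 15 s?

On each constant-a segment, Δv = aΔt and Δx = v₀Δt + ½aΔt²; chain segment to segment.
0–1 s: v starts 6 cm/s; Δx = 6·1 + ½·3·1² = 7.5 cm; v ends 9 cm/s.
1–5 s: v starts 9 cm/s; Δx = 9·4 + ½·-12·4² = -60 cm; v ends -39 cm/s.
5–9 s: v starts -39 cm/s; Δx = -39·4 + ½·7·4² = -100 cm; v ends -11 cm/s.
9–15 s: v starts -11 cm/s; Δx = -11·6 + ½·-5·6² = -156 cm; v ends -41 cm/s.
x(15) = 9 + Σ Δx = -299.5 cm.

-299.5 cm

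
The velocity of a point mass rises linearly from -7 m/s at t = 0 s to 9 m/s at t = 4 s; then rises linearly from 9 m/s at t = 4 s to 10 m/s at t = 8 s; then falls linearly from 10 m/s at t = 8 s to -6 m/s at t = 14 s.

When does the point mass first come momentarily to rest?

v changes sign on 0–4 s (from -7 to 9); the graph is linear there, so v = 0 at t = 0 + (7)·(4 − 0)/(9 − -7) = 1.75 s.

t = 1.75 s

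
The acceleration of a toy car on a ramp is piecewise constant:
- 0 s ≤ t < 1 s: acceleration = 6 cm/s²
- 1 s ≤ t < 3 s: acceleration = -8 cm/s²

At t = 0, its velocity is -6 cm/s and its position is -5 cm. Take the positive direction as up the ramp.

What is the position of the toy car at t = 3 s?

On each constant-a segment, Δv = aΔt and Δx = v₀Δt + ½aΔt²; chain segment to segment.
0–1 s: v starts -6 cm/s; Δx = -6·1 + ½·6·1² = -3 cm; v ends 0 cm/s.
1–3 s: v starts 0 cm/s; Δx = 0·2 + ½·-8·2² = -16 cm; v ends -16 cm/s.
x(3) = -5 + Σ Δx = -24 cm.

-24 cm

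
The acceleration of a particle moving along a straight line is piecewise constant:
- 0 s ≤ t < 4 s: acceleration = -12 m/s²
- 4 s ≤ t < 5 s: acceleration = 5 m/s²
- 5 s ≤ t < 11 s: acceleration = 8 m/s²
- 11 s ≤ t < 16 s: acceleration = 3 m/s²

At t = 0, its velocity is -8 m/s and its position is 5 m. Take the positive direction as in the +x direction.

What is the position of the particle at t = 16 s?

-316 m

On each constant-a segment, Δv = aΔt and Δx = v₀Δt + ½aΔt²; chain segment to segment.
0–4 s: v starts -8 m/s; Δx = -8·4 + ½·-12·4² = -128 m; v ends -56 m/s.
4–5 s: v starts -56 m/s; Δx = -56·1 + ½·5·1² = -53.5 m; v ends -51 m/s.
5–11 s: v starts -51 m/s; Δx = -51·6 + ½·8·6² = -162 m; v ends -3 m/s.
11–16 s: v starts -3 m/s; Δx = -3·5 + ½·3·5² = 22.5 m; v ends 12 m/s.
x(16) = 5 + Σ Δx = -316 m.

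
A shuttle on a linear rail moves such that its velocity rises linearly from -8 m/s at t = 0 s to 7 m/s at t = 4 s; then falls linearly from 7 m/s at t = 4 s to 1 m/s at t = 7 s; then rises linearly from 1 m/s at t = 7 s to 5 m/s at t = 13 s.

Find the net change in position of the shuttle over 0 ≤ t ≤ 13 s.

28 m

Displacement is the signed area under the v-t curve.
0–4 s: ½(-8 + 7)(4) = -2 m
4–7 s: ½(7 + 1)(3) = 12 m
7–13 s: ½(1 + 5)(6) = 18 m
Net displacement = 28 m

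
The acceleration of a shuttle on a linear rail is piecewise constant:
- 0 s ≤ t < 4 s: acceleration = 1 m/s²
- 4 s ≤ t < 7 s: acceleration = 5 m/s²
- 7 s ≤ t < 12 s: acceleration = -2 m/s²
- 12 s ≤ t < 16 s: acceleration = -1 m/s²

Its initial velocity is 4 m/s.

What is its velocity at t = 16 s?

Δv equals the area under the a-t graph; then v = v₀ + Δv.
0–4 s: 1 × 4 = 4 m/s
4–7 s: 5 × 3 = 15 m/s
7–12 s: -2 × 5 = -10 m/s
12–16 s: -1 × 4 = -4 m/s
Δv = 5 m/s, so v(16) = 4 + (5) = 9 m/s.

9 m/s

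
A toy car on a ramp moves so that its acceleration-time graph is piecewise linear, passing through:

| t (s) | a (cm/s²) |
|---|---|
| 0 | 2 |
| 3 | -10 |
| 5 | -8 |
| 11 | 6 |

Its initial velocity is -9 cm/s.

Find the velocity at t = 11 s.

Δv equals the area under the a-t graph; then v = v₀ + Δv.
0–3 s: ½(2 + -10)(3) = -12 cm/s
3–5 s: ½(-10 + -8)(2) = -18 cm/s
5–11 s: ½(-8 + 6)(6) = -6 cm/s
Δv = -36 cm/s, so v(11) = -9 + (-36) = -45 cm/s.

-45 cm/s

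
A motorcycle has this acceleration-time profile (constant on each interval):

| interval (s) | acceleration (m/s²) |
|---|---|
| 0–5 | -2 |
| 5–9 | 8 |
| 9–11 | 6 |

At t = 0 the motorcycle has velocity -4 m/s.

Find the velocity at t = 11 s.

Δv equals the area under the a-t graph; then v = v₀ + Δv.
0–5 s: -2 × 5 = -10 m/s
5–9 s: 8 × 4 = 32 m/s
9–11 s: 6 × 2 = 12 m/s
Δv = 34 m/s, so v(11) = -4 + (34) = 30 m/s.

30 m/s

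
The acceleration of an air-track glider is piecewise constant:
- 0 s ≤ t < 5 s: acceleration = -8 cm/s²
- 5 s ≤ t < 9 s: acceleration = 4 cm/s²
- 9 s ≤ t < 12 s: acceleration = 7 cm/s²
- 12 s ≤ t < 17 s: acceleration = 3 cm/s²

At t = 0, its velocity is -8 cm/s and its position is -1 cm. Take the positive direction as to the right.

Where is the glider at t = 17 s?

-383 cm

On each constant-a segment, Δv = aΔt and Δx = v₀Δt + ½aΔt²; chain segment to segment.
0–5 s: v starts -8 cm/s; Δx = -8·5 + ½·-8·5² = -140 cm; v ends -48 cm/s.
5–9 s: v starts -48 cm/s; Δx = -48·4 + ½·4·4² = -160 cm; v ends -32 cm/s.
9–12 s: v starts -32 cm/s; Δx = -32·3 + ½·7·3² = -64.5 cm; v ends -11 cm/s.
12–17 s: v starts -11 cm/s; Δx = -11·5 + ½·3·5² = -17.5 cm; v ends 4 cm/s.
x(17) = -1 + Σ Δx = -383 cm.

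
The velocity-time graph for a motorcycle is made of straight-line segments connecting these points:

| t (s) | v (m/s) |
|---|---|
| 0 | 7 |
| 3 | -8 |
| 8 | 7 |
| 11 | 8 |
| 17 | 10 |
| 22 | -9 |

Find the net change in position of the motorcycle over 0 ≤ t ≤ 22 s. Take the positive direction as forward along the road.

Net displacement equals the area under the velocity-time graph (areas below the axis count negative).
0–3 s: ½(7 + -8)(3) = -1.5 m
3–8 s: ½(-8 + 7)(5) = -2.5 m
8–11 s: ½(7 + 8)(3) = 22.5 m
11–17 s: ½(8 + 10)(6) = 54 m
17–22 s: ½(10 + -9)(5) = 2.5 m
Net displacement = 75 m

75 m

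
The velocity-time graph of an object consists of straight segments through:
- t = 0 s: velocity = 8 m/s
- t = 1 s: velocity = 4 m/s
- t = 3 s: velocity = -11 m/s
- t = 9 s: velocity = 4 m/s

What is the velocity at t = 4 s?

-8.5 m/s

On 3–9 s the graph is linear from -11 to 4 m/s: v(4) = -11 + (4 − -11)·(4 − 3)/(9 − 3) = -8.5 m/s.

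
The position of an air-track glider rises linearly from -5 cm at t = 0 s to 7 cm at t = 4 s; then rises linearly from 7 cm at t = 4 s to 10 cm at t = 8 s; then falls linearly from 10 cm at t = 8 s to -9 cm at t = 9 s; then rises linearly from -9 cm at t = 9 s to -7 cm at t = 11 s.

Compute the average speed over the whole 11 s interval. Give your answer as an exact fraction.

Average speed = (total path length)/(elapsed time); on a piecewise-linear x-t graph the path length is Σ|Δx|.
0–4 s: |Δx| = |7 − -5| = 12 cm
4–8 s: |Δx| = |10 − 7| = 3 cm
8–9 s: |Δx| = |-9 − 10| = 19 cm
9–11 s: |Δx| = |-7 − -9| = 2 cm
Total path = 36 cm; average speed = 36/11 = 36/11 cm/s.

36/11 cm/s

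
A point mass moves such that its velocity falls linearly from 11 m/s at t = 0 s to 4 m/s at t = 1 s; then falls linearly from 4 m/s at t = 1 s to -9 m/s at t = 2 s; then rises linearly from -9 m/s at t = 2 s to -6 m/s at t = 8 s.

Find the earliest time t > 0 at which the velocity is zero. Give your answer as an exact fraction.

t = 17/13 s

v changes sign on 1–2 s (from 4 to -9); the graph is linear there, so v = 0 at t = 1 + (-4)·(2 − 1)/(-9 − 4) = 17/13 s.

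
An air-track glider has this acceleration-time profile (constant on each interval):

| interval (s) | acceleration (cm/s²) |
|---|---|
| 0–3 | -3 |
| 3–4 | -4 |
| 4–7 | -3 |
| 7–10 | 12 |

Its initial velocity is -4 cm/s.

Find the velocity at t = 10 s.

Δv equals the area under the a-t graph; then v = v₀ + Δv.
0–3 s: -3 × 3 = -9 cm/s
3–4 s: -4 × 1 = -4 cm/s
4–7 s: -3 × 3 = -9 cm/s
7–10 s: 12 × 3 = 36 cm/s
Δv = 14 cm/s, so v(10) = -4 + (14) = 10 cm/s.

10 cm/s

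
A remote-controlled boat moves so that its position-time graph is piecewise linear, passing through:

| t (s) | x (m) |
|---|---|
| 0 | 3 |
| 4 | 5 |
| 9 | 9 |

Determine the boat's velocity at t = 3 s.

Velocity is the slope of the x-t graph on 0–4 s: (5 − 3)/(4 − 0) = 0.5 m/s.

0.5 m/s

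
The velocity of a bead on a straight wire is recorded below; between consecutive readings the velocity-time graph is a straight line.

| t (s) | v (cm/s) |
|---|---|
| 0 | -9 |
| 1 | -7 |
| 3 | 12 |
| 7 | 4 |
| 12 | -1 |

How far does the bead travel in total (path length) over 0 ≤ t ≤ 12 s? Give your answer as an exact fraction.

2229/38 cm

Total distance travelled is ∫|v| dt — sum the magnitudes of each area piece.
0–1 s: |½(-9 + -7)(1)| = 8 cm
1–3 s: v = 0 at t = 33/19 s; triangle areas 49/19 + 144/19 = 193/19 cm
3–7 s: |½(12 + 4)(4)| = 32 cm
7–12 s: v = 0 at t = 11 s; triangle areas 8 + 0.5 = 8.5 cm
Total distance = 2229/38 cm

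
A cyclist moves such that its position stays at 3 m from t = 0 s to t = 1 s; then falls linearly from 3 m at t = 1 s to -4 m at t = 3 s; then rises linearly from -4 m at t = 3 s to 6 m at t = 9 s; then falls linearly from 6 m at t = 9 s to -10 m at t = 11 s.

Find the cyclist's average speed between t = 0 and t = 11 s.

3 m/s

Average speed = (total path length)/(elapsed time); on a piecewise-linear x-t graph the path length is Σ|Δx|.
0–1 s: |Δx| = |3 − 3| = 0 m
1–3 s: |Δx| = |-4 − 3| = 7 m
3–9 s: |Δx| = |6 − -4| = 10 m
9–11 s: |Δx| = |-10 − 6| = 16 m
Total path = 33 m; average speed = 33/11 = 3 m/s.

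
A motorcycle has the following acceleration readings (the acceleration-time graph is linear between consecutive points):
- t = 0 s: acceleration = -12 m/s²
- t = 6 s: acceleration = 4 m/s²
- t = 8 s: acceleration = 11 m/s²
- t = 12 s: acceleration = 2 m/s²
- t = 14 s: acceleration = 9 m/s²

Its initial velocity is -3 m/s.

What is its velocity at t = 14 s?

25 m/s

Δv equals the area under the a-t graph; then v = v₀ + Δv.
0–6 s: ½(-12 + 4)(6) = -24 m/s
6–8 s: ½(4 + 11)(2) = 15 m/s
8–12 s: ½(11 + 2)(4) = 26 m/s
12–14 s: ½(2 + 9)(2) = 11 m/s
Δv = 28 m/s, so v(14) = -3 + (28) = 25 m/s.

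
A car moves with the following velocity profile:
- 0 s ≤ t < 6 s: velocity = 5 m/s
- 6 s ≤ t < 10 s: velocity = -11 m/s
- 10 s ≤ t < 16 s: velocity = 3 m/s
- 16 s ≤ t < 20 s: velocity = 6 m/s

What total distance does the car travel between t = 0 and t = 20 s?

116 m

Total distance travelled is ∫|v| dt — sum the magnitudes of each area piece.
0–6 s: |5| × 6 = 30 m
6–10 s: |-11| × 4 = 44 m
10–16 s: |3| × 6 = 18 m
16–20 s: |6| × 4 = 24 m
Total distance = 116 m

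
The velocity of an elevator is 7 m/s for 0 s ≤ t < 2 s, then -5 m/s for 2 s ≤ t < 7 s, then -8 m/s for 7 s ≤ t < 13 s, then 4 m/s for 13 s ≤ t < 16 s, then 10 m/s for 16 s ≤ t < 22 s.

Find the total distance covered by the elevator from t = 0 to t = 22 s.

Distance (not displacement) is the total path length: add the absolute areas under v-t.
0–2 s: |7| × 2 = 14 m
2–7 s: |-5| × 5 = 25 m
7–13 s: |-8| × 6 = 48 m
13–16 s: |4| × 3 = 12 m
16–22 s: |10| × 6 = 60 m
Total distance = 159 m

159 m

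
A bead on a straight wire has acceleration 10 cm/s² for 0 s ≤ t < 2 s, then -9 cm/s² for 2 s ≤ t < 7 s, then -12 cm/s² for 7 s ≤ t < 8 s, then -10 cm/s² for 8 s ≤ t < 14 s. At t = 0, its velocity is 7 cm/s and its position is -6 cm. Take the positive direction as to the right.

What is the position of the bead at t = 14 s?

-333.5 cm

On each constant-a segment, Δv = aΔt and Δx = v₀Δt + ½aΔt²; chain segment to segment.
0–2 s: v starts 7 cm/s; Δx = 7·2 + ½·10·2² = 34 cm; v ends 27 cm/s.
2–7 s: v starts 27 cm/s; Δx = 27·5 + ½·-9·5² = 22.5 cm; v ends -18 cm/s.
7–8 s: v starts -18 cm/s; Δx = -18·1 + ½·-12·1² = -24 cm; v ends -30 cm/s.
8–14 s: v starts -30 cm/s; Δx = -30·6 + ½·-10·6² = -360 cm; v ends -90 cm/s.
x(14) = -6 + Σ Δx = -333.5 cm.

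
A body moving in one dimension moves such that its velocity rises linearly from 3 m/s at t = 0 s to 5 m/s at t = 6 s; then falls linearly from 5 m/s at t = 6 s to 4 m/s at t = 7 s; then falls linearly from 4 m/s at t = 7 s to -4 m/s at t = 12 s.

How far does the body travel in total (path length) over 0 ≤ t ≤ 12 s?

38.5 m

Distance (not displacement) is the total path length: add the absolute areas under v-t.
0–6 s: |½(3 + 5)(6)| = 24 m
6–7 s: |½(5 + 4)(1)| = 4.5 m
7–12 s: v = 0 at t = 9.5 s; triangle areas 5 + 5 = 10 m
Total distance = 38.5 m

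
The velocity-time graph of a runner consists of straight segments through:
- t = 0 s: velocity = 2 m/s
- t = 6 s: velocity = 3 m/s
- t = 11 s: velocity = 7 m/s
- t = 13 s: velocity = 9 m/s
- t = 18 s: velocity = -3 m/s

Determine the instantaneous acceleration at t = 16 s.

Acceleration is the slope of the v-t graph on 13–18 s: (-3 − 9)/(18 − 13) = -2.4 m/s².

-2.4 m/s²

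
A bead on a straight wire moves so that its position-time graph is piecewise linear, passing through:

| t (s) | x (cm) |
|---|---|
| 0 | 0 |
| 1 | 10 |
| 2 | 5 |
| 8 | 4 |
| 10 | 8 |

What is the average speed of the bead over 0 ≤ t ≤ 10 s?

2 cm/s

Average speed = (total path length)/(elapsed time); on a piecewise-linear x-t graph the path length is Σ|Δx|.
0–1 s: |Δx| = |10 − 0| = 10 cm
1–2 s: |Δx| = |5 − 10| = 5 cm
2–8 s: |Δx| = |4 − 5| = 1 cm
8–10 s: |Δx| = |8 − 4| = 4 cm
Total path = 20 cm; average speed = 20/10 = 2 cm/s.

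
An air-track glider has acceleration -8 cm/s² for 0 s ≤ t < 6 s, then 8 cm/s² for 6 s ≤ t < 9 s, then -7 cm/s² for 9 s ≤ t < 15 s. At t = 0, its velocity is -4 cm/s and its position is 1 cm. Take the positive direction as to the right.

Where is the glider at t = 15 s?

On each constant-a segment, Δv = aΔt and Δx = v₀Δt + ½aΔt²; chain segment to segment.
0–6 s: v starts -4 cm/s; Δx = -4·6 + ½·-8·6² = -168 cm; v ends -52 cm/s.
6–9 s: v starts -52 cm/s; Δx = -52·3 + ½·8·3² = -120 cm; v ends -28 cm/s.
9–15 s: v starts -28 cm/s; Δx = -28·6 + ½·-7·6² = -294 cm; v ends -70 cm/s.
x(15) = 1 + Σ Δx = -581 cm.

-581 cm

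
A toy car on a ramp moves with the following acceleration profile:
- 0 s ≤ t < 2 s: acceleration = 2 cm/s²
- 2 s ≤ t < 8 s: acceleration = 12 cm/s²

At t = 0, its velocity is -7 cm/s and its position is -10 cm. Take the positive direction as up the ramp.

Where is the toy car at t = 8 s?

178 cm

On each constant-a segment, Δv = aΔt and Δx = v₀Δt + ½aΔt²; chain segment to segment.
0–2 s: v starts -7 cm/s; Δx = -7·2 + ½·2·2² = -10 cm; v ends -3 cm/s.
2–8 s: v starts -3 cm/s; Δx = -3·6 + ½·12·6² = 198 cm; v ends 69 cm/s.
x(8) = -10 + Σ Δx = 178 cm.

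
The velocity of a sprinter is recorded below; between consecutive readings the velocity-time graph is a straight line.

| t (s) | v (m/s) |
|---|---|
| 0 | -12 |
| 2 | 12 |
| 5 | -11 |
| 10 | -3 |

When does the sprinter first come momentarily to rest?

t = 1 s

v changes sign on 0–2 s (from -12 to 12); the graph is linear there, so v = 0 at t = 0 + (12)·(2 − 0)/(12 − -12) = 1 s.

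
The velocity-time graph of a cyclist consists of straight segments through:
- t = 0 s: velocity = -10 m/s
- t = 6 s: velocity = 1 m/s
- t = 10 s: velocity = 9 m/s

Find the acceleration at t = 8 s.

Acceleration is the slope of the v-t graph on 6–10 s: (9 − 1)/(10 − 6) = 2 m/s².

2 m/s²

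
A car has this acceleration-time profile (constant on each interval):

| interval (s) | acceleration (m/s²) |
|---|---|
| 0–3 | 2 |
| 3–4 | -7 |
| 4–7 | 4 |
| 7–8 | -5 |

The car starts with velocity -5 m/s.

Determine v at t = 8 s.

Δv equals the area under the a-t graph; then v = v₀ + Δv.
0–3 s: 2 × 3 = 6 m/s
3–4 s: -7 × 1 = -7 m/s
4–7 s: 4 × 3 = 12 m/s
7–8 s: -5 × 1 = -5 m/s
Δv = 6 m/s, so v(8) = -5 + (6) = 1 m/s.

1 m/s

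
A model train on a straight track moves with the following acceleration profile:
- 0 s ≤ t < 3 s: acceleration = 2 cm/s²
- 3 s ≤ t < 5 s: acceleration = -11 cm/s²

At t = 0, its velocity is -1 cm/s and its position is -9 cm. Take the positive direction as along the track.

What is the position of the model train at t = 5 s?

On each constant-a segment, Δv = aΔt and Δx = v₀Δt + ½aΔt²; chain segment to segment.
0–3 s: v starts -1 cm/s; Δx = -1·3 + ½·2·3² = 6 cm; v ends 5 cm/s.
3–5 s: v starts 5 cm/s; Δx = 5·2 + ½·-11·2² = -12 cm; v ends -17 cm/s.
x(5) = -9 + Σ Δx = -15 cm.

-15 cm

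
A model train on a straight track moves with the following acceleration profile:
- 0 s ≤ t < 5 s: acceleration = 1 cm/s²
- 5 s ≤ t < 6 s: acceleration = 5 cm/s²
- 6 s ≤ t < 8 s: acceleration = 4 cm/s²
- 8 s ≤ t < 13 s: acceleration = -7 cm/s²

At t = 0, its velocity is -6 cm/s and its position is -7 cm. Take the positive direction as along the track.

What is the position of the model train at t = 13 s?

On each constant-a segment, Δv = aΔt and Δx = v₀Δt + ½aΔt²; chain segment to segment.
0–5 s: v starts -6 cm/s; Δx = -6·5 + ½·1·5² = -17.5 cm; v ends -1 cm/s.
5–6 s: v starts -1 cm/s; Δx = -1·1 + ½·5·1² = 1.5 cm; v ends 4 cm/s.
6–8 s: v starts 4 cm/s; Δx = 4·2 + ½·4·2² = 16 cm; v ends 12 cm/s.
8–13 s: v starts 12 cm/s; Δx = 12·5 + ½·-7·5² = -27.5 cm; v ends -23 cm/s.
x(13) = -7 + Σ Δx = -34.5 cm.

-34.5 cm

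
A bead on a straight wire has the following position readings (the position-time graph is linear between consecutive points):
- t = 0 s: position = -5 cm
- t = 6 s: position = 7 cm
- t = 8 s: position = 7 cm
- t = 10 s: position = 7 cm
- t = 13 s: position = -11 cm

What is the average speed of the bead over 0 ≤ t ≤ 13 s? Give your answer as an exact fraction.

Average speed = (total path length)/(elapsed time); on a piecewise-linear x-t graph the path length is Σ|Δx|.
0–6 s: |Δx| = |7 − -5| = 12 cm
6–8 s: |Δx| = |7 − 7| = 0 cm
8–10 s: |Δx| = |7 − 7| = 0 cm
10–13 s: |Δx| = |-11 − 7| = 18 cm
Total path = 30 cm; average speed = 30/13 = 30/13 cm/s.

30/13 cm/s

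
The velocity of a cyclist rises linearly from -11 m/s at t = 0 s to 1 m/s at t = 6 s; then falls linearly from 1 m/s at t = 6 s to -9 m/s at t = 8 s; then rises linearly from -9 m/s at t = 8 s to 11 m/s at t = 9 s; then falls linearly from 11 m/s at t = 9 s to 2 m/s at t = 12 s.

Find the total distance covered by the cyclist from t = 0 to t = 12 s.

63.25 m

Distance (not displacement) is the total path length: add the absolute areas under v-t.
0–6 s: v = 0 at t = 5.5 s; triangle areas 30.25 + 0.25 = 30.5 m
6–8 s: v = 0 at t = 6.2 s; triangle areas 0.1 + 8.1 = 8.2 m
8–9 s: v = 0 at t = 8.45 s; triangle areas 2.025 + 3.025 = 5.05 m
9–12 s: |½(11 + 2)(3)| = 19.5 m
Total distance = 63.25 m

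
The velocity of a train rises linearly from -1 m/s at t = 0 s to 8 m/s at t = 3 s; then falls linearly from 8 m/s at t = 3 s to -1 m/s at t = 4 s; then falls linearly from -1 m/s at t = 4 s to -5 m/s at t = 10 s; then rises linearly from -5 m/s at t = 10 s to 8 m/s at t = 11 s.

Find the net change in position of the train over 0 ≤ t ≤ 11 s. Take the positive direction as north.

-2.5 m

Displacement is the signed area under the v-t curve.
0–3 s: ½(-1 + 8)(3) = 10.5 m
3–4 s: ½(8 + -1)(1) = 3.5 m
4–10 s: ½(-1 + -5)(6) = -18 m
10–11 s: ½(-5 + 8)(1) = 1.5 m
Net displacement = -2.5 m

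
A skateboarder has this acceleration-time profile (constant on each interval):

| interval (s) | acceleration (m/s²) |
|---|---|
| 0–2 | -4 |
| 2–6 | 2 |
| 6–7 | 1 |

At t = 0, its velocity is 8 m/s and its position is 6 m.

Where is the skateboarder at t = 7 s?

On each constant-a segment, Δv = aΔt and Δx = v₀Δt + ½aΔt²; chain segment to segment.
0–2 s: v starts 8 m/s; Δx = 8·2 + ½·-4·2² = 8 m; v ends 0 m/s.
2–6 s: v starts 0 m/s; Δx = 0·4 + ½·2·4² = 16 m; v ends 8 m/s.
6–7 s: v starts 8 m/s; Δx = 8·1 + ½·1·1² = 8.5 m; v ends 9 m/s.
x(7) = 6 + Σ Δx = 38.5 m.

38.5 m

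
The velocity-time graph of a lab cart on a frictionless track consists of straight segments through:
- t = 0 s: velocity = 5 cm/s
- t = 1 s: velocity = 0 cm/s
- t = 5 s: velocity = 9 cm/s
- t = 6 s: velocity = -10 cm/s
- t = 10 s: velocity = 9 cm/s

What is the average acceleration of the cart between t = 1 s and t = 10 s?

1 cm/s²

Average acceleration = Δv/Δt = (9 − 0)/(10 − 1) = 1 cm/s².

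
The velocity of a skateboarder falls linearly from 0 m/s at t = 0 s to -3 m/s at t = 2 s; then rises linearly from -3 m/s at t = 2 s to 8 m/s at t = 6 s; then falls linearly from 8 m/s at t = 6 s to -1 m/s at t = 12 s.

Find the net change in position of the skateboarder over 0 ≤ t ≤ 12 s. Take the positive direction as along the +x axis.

Displacement is the signed area under the v-t curve.
0–2 s: ½(0 + -3)(2) = -3 m
2–6 s: ½(-3 + 8)(4) = 10 m
6–12 s: ½(8 + -1)(6) = 21 m
Net displacement = 28 m

28 m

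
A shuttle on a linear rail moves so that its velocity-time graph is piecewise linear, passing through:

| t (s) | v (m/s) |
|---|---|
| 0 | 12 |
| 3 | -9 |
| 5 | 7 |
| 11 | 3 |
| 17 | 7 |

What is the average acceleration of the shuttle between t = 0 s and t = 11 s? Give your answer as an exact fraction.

Average acceleration = Δv/Δt = (3 − 12)/(11 − 0) = -9/11 m/s².

-9/11 m/s²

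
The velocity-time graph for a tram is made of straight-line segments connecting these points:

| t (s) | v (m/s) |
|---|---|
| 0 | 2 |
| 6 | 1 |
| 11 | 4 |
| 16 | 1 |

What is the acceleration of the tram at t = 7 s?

0.6 m/s²

Acceleration is the slope of the v-t graph on 6–11 s: (4 − 1)/(11 − 6) = 0.6 m/s².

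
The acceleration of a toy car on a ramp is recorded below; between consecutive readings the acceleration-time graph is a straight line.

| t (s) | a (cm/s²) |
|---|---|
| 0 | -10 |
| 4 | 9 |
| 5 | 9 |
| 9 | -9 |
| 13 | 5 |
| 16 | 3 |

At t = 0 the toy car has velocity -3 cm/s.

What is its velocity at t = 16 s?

Δv equals the area under the a-t graph; then v = v₀ + Δv.
0–4 s: ½(-10 + 9)(4) = -2 cm/s
4–5 s: 9 × 1 = 9 cm/s
5–9 s: ½(9 + -9)(4) = 0 cm/s
9–13 s: ½(-9 + 5)(4) = -8 cm/s
13–16 s: ½(5 + 3)(3) = 12 cm/s
Δv = 11 cm/s, so v(16) = -3 + (11) = 8 cm/s.

8 cm/s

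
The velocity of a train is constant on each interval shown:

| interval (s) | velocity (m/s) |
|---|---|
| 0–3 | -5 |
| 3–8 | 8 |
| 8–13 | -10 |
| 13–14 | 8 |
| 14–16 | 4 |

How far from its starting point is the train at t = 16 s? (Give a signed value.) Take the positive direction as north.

-9 m

Net displacement equals the area under the velocity-time graph (areas below the axis count negative).
0–3 s: -5 × 3 = -15 m
3–8 s: 8 × 5 = 40 m
8–13 s: -10 × 5 = -50 m
13–14 s: 8 × 1 = 8 m
14–16 s: 4 × 2 = 8 m
Net displacement = -9 m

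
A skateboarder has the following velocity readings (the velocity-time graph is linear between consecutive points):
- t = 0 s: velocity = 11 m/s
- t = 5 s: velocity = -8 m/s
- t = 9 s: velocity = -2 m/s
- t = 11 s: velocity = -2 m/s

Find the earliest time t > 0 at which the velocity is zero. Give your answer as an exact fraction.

t = 55/19 s

v changes sign on 0–5 s (from 11 to -8); the graph is linear there, so v = 0 at t = 0 + (-11)·(5 − 0)/(-8 − 11) = 55/19 s.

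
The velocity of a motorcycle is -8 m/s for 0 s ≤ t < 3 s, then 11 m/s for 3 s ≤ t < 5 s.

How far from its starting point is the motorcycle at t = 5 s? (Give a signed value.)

-2 m

Net displacement equals the area under the velocity-time graph (areas below the axis count negative).
0–3 s: -8 × 3 = -24 m
3–5 s: 11 × 2 = 22 m
Net displacement = -2 m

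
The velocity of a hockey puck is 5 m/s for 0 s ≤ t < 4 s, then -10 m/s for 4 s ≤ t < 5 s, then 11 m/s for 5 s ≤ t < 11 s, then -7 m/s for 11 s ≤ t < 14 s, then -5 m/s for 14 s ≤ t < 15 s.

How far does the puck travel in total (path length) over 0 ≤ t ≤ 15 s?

122 m

Total distance travelled is ∫|v| dt — sum the magnitudes of each area piece.
0–4 s: |5| × 4 = 20 m
4–5 s: |-10| × 1 = 10 m
5–11 s: |11| × 6 = 66 m
11–14 s: |-7| × 3 = 21 m
14–15 s: |-5| × 1 = 5 m
Total distance = 122 m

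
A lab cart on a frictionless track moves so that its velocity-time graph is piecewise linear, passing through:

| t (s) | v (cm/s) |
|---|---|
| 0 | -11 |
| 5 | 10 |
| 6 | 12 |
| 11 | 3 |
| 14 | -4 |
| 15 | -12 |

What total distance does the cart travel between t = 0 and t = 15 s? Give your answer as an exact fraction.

Distance (not displacement) is the total path length: add the absolute areas under v-t.
0–5 s: v = 0 at t = 55/21 s; triangle areas 605/42 + 250/21 = 1105/42 cm
5–6 s: |½(10 + 12)(1)| = 11 cm
6–11 s: |½(12 + 3)(5)| = 37.5 cm
11–14 s: v = 0 at t = 86/7 s; triangle areas 27/14 + 24/7 = 75/14 cm
14–15 s: |½(-4 + -12)(1)| = 8 cm
Total distance = 529/6 cm

529/6 cm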